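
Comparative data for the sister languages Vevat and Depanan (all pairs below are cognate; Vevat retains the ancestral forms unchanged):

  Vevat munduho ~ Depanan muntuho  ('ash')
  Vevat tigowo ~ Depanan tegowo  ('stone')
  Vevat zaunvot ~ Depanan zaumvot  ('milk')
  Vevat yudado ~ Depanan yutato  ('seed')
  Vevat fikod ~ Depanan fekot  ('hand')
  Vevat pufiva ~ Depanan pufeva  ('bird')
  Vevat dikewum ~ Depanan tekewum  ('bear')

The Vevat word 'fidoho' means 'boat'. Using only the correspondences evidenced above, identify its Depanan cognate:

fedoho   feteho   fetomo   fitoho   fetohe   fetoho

fetoho

tigowo ~ tegowo, fikod ~ fekot — Vevat i corresponds to Depanan e after a consonant, before a consonant other than r, m, n, p, b, f, v.
yudado ~ yutato — Vevat d corresponds to Depanan t between vowels (before a back vowel).
Applying these to Vevat 'fidoho':
  fidoho → fedoho   (i→e after a consonant, before a consonant other than r, m, n, p, b, f, v)
  fedoho → fetoho   (d→t between vowels (before a back vowel))
So the Depanan cognate is 'fetoho'.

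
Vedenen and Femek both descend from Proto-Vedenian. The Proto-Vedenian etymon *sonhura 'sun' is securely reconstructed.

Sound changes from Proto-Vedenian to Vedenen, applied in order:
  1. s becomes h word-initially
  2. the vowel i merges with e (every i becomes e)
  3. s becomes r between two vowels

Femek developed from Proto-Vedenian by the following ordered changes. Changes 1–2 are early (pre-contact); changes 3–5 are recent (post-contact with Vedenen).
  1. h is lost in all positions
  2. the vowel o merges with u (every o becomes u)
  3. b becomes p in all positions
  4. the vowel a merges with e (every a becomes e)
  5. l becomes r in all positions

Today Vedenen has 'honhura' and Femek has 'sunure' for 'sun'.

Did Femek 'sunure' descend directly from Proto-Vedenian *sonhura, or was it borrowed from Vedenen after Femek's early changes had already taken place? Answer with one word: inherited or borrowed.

If inherited, *sonhura would pass through all of Femek's changes:
Femek: start from *sonhura.
  rule 1 (h-loss): sonhura → sonura
  rule 2 (vowel merger): sonura → sunura
  rule 3: no change — sunura
  rule 4 (vowel merger): sunura → sunure
  rule 5: no change — sunure
  ⇒ Femek sunure
If borrowed from Vedenen 'honhura' after the early changes, it would undergo only the recent ones:
  rule 3 (unconditioned shift): no change (honhura)
  rule 4 (vowel merger): honhura → honhure
  rule 5 (unconditioned shift): no change (honhure)
  ⇒ as a loan: honhure
Femek 'sunure' matches the inherited outcome exactly, so it is an inherited cognate, not a loan.

inherited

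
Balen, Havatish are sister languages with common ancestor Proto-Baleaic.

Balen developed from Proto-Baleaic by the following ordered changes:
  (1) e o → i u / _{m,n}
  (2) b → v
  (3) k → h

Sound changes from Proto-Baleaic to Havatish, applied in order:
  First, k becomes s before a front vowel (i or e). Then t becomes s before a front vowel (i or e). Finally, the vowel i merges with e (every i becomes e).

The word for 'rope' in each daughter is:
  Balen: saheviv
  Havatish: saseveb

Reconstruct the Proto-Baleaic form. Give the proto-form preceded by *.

*sakevib

Position 3: Balen has h, Havatish has s. Taking the neighbouring segments as reconstructed: Balen h could go back to *k or *h; Havatish s could go back to *t or *k or *s — the one source consistent with every daughter is *k.
Position 7: Balen has v, Havatish has b. Havatish preserves b here (none of its changes turn any other segment into b), so the proto-segment is *b.
Position 6: Balen has i, Havatish has e. Taking the neighbouring segments as reconstructed: Balen i can only go back to *i; Havatish e could go back to *e or *i — the one source consistent with every daughter is *i.
Continuing position by position gives *sakevib; check it forward:
Balen: start from *sakevib.
  rule 1: no change — sakevib
  rule 2 (unconditioned shift): sakevib → sakeviv
  rule 3 (unconditioned shift): sakeviv → saheviv
  ⇒ Balen saheviv
Havatish: *sakevib
  sakevib → sasevib   [palatalisation]
  sasevib (rule 2 does not apply)
  sasevib → saseveb   [vowel merger]
  giving Havatish saseveb.
Only *sakevib yields all of Balen saheviv, Havatish saseveb.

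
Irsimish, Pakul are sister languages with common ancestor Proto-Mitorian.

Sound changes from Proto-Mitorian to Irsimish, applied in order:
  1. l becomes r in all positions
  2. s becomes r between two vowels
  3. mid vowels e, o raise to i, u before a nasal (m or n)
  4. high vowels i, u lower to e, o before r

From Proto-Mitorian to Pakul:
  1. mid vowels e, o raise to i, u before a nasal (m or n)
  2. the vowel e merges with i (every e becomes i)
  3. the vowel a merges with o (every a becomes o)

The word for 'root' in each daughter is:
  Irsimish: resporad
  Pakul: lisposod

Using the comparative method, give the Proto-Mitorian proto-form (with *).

Position 6: Irsimish has r, Pakul has s. Pakul preserves s here (none of its changes turn any other segment into s), so the proto-segment is *s.
Position 1: Irsimish has r, Pakul has l. Pakul preserves l here (none of its changes turn any other segment into l), so the proto-segment is *l.
Continuing position by position gives *lesposad; check it forward:
Irsimish: start from *lesposad.
  rule 1 (unconditioned shift): lesposad → resposad
  rule 2 (rhotacism): resposad → resporad
  rule 3: no change — resporad
  rule 4: no change — resporad
  ⇒ Irsimish resporad
Pakul: start from *lesposad.
  rule 1: no change — lesposad
  rule 2 (vowel merger): lesposad → lisposad
  rule 3 (vowel merger): lisposad → lisposod
  ⇒ Pakul lisposod
Only *lesposad yields all of Irsimish resporad, Pakul lisposod.

*lesposad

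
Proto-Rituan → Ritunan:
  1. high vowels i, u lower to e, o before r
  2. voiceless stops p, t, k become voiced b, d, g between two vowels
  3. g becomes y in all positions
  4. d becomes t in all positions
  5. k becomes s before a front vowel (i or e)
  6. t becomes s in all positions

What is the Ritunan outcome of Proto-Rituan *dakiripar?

sayeribar

Ritunan: start from *dakiripar.
  rule 1 (pre-rhotic lowering): dakiripar → dakeripar
  rule 2 (intervocalic voicing): dakeripar → dageribar
  rule 3 (unconditioned shift): dageribar → dayeribar
  rule 4 (unconditioned shift): dayeribar → tayeribar
  rule 5: no change — tayeribar
  rule 6 (unconditioned shift): tayeribar → sayeribar
  ⇒ Ritunan sayeribar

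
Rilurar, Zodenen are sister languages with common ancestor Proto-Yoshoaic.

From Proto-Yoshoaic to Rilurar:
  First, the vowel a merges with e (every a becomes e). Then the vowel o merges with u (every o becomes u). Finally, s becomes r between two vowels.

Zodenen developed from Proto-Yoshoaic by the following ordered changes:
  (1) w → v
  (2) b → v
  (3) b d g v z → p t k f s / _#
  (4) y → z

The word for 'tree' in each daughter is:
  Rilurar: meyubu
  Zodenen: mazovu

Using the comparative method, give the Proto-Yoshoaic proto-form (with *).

Position 4: Rilurar has u, Zodenen has o. Zodenen preserves o here (none of its changes turn any other segment into o), so the proto-segment is *o.
Position 5: Rilurar has b, Zodenen has v. Rilurar preserves b here (none of its changes turn any other segment into b), so the proto-segment is *b.
Continuing position by position gives *mayobu; check it forward:
Rilurar: *mayobu
  mayobu → meyobu   [vowel merger]
  meyobu → meyubu   [vowel merger]
  meyubu (rule 3 does not apply)
  giving Rilurar meyubu.
Zodenen: *mayobu
  mayobu (rule 1 does not apply)
  mayobu → mayovu   [unconditioned shift]
  mayovu (rule 3 does not apply)
  mayovu → mazovu   [unconditioned shift]
  giving Zodenen mazovu.
No other proto-form is consistent with every reflex, so the reconstruction is *mayobu.

*mayobu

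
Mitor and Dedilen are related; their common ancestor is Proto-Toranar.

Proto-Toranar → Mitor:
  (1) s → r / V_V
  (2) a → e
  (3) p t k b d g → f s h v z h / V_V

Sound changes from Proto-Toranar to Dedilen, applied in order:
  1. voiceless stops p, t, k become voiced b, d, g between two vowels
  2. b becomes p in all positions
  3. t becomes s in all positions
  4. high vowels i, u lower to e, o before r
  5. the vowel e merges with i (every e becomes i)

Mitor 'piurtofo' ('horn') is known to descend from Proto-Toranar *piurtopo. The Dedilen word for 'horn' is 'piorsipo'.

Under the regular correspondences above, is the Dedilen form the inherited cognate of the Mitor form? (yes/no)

no

Derive the expected Dedilen reflex of *piurtopo:
Dedilen: start from *piurtopo.
  rule 1 (intervocalic voicing): piurtopo → piurtobo
  rule 2 (unconditioned shift): piurtobo → piurtopo
  rule 3 (unconditioned shift): piurtopo → piursopo
  rule 4 (pre-rhotic lowering): piursopo → piorsopo
  rule 5: no change — piorsopo
  ⇒ Dedilen piorsopo
The regular Dedilen reflex would be 'piorsopo', but the attested form is 'piorsipo'. The correspondence is irregular, so they are not cognates (the Dedilen form has a different source).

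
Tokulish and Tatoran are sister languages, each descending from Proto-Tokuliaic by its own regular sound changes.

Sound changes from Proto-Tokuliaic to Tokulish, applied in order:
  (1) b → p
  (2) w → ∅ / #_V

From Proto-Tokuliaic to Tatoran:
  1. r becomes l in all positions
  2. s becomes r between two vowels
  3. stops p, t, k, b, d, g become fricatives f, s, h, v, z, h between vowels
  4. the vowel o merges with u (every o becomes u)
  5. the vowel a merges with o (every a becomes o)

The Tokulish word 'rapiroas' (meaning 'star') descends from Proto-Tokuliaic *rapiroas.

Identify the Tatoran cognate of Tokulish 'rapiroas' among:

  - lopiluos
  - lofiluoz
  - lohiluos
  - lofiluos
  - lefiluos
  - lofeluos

Tatoran: *rapiroas
  rapiroas → lapiloas   [unconditioned shift]
  lapiloas (rule 2 does not apply)
  lapiloas → lafiloas   [intervocalic lenition]
  lafiloas → lafiluas   [vowel merger]
  lafiluas → lofiluos   [vowel merger]
  giving Tatoran lofiluos.
Only 'lofiluos' matches the regular Tatoran development of *rapiroas.

lofiluos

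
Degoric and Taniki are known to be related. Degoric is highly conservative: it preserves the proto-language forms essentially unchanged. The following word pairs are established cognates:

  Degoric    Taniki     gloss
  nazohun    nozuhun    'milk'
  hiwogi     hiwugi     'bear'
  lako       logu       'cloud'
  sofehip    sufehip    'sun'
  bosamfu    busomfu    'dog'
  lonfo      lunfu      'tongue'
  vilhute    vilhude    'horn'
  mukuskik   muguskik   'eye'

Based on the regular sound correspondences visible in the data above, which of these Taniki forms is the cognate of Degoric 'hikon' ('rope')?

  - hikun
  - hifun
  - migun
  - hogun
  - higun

lako ~ logu — Degoric k corresponds to Taniki g between vowels (before a back vowel).
lonfo ~ lunfu — Degoric o corresponds to Taniki u after a consonant, before a nasal.
Applying these to Degoric 'hikon':
  hikon → higon   (k→g between vowels (before a back vowel))
  higon → higun   (o→u after a consonant, before a nasal)
So the Taniki cognate is 'higun'.

higun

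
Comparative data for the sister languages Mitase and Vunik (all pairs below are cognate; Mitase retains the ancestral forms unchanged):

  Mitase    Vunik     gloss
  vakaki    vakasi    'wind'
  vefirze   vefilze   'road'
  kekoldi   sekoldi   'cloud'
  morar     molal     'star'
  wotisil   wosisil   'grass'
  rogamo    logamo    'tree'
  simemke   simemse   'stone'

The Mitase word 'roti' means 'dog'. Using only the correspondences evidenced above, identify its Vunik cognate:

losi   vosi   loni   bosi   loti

rogamo ~ logamo — Mitase r corresponds to Vunik l word-initially before a back vowel.
wotisil ~ wosisil — Mitase t corresponds to Vunik s between vowels (before a front vowel).
Applying these to Mitase 'roti':
  roti → loti   (r→l word-initially before a back vowel)
  loti → losi   (t→s between vowels (before a front vowel))
So the Vunik cognate is 'losi'.

losi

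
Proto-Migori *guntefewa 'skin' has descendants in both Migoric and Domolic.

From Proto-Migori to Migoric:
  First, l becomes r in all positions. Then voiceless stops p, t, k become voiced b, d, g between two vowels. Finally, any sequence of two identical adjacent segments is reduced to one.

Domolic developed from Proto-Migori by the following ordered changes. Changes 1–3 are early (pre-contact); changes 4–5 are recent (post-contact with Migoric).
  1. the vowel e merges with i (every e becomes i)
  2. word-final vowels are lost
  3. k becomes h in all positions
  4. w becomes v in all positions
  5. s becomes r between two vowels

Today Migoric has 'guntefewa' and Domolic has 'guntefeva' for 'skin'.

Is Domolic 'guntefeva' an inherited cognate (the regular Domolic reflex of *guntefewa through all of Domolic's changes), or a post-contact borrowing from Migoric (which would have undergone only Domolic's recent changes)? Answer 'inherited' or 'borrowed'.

If inherited, *guntefewa would pass through all of Domolic's changes:
Domolic: start from *guntefewa.
  rule 1 (vowel merger): guntefewa → guntifiwa
  rule 2 (apocope): guntifiwa → guntifiw
  rule 3: no change — guntifiw
  rule 4 (unconditioned shift): guntifiw → guntifiv
  rule 5: no change — guntifiv
  ⇒ Domolic guntifiv
If borrowed from Migoric 'guntefewa' after the early changes, it would undergo only the recent ones:
  rule 4 (unconditioned shift): guntefewa → guntefeva
  rule 5 (rhotacism): no change (guntefeva)
  ⇒ as a loan: guntefeva
Domolic 'guntefeva' matches the loan outcome 'guntefeva', not the inherited 'guntifiv' — it skipped the early Domolic changes, so it was borrowed from Migoric.

borrowed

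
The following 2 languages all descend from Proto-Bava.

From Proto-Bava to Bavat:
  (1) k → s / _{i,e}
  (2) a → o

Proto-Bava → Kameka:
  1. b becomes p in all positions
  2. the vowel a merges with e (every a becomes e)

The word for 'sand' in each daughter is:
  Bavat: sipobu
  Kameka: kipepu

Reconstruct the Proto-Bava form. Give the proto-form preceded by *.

*kipabu

Position 1: Bavat has s, Kameka has k. Kameka preserves k here (none of its changes turn any other segment into k), so the proto-segment is *k.
Position 5: Bavat has b, Kameka has p. Bavat preserves b here (none of its changes turn any other segment into b), so the proto-segment is *b.
This points to *kipabu. Verify forward in each daughter:
Bavat: start from *kipabu.
  rule 1 (palatalisation): kipabu → sipabu
  rule 2 (vowel merger): sipabu → sipobu
  ⇒ Bavat sipobu
Kameka: *kipabu
  kipabu → kipapu   [unconditioned shift]
  kipapu → kipepu   [vowel merger]
  giving Kameka kipepu.
Only *kipabu yields all of Bavat sipobu, Kameka kipepu.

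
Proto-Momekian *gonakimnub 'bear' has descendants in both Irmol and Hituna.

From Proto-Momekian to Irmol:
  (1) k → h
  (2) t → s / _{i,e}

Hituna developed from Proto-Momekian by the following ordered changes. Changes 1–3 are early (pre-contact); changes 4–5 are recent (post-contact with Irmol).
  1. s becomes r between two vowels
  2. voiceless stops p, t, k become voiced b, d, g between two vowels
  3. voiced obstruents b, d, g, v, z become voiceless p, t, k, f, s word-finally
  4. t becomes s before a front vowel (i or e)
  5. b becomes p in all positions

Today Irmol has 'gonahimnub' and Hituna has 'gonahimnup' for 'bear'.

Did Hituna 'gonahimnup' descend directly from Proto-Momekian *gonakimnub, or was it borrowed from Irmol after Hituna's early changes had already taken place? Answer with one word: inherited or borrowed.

borrowed

If inherited, *gonakimnub would pass through all of Hituna's changes:
Hituna: start from *gonakimnub.
  rule 1: no change — gonakimnub
  rule 2 (intervocalic voicing): gonakimnub → gonagimnub
  rule 3 (final devoicing): gonagimnub → gonagimnup
  rule 4: no change — gonagimnup
  rule 5: no change — gonagimnup
  ⇒ Hituna gonagimnup
If borrowed from Irmol 'gonahimnub' after the early changes, it would undergo only the recent ones:
  rule 4 (palatalisation): no change (gonahimnub)
  rule 5 (unconditioned shift): gonahimnub → gonahimnup
  ⇒ as a loan: gonahimnup
Hituna 'gonahimnup' matches the loan outcome 'gonahimnup', not the inherited 'gonagimnup' — it skipped the early Hituna changes, so it was borrowed from Irmol.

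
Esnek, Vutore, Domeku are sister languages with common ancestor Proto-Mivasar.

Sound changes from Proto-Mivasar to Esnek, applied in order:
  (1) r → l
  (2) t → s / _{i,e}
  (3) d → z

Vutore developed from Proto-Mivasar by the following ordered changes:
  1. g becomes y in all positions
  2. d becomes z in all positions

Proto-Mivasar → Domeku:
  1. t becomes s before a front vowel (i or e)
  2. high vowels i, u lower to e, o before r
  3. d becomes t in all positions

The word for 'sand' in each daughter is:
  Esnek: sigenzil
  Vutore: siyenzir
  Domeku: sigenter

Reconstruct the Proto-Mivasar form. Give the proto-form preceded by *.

*sigendir

Position 8: Esnek has l, Vutore has r, Domeku has r. Vutore preserves r here (none of its changes turn any other segment into r), so the proto-segment is *r.
Position 7: Esnek has i, Vutore has i, Domeku has e. Esnek preserves i here (none of its changes turn any other segment into i), so the proto-segment is *i.
Continuing position by position gives *sigendir; check it forward:
Esnek: *sigendir > sigendil > sigenzil  (by unconditioned shift, unconditioned shift)
Vutore: start from *sigendir.
  rule 1 (unconditioned shift): sigendir → siyendir
  rule 2 (unconditioned shift): siyendir → siyenzir
  ⇒ Vutore siyenzir
Domeku: *sigendir > sigender > sigenter  (by pre-rhotic lowering, unconditioned shift)
Only *sigendir yields all of Esnek sigenzil, Vutore siyenzir, Domeku sigenter.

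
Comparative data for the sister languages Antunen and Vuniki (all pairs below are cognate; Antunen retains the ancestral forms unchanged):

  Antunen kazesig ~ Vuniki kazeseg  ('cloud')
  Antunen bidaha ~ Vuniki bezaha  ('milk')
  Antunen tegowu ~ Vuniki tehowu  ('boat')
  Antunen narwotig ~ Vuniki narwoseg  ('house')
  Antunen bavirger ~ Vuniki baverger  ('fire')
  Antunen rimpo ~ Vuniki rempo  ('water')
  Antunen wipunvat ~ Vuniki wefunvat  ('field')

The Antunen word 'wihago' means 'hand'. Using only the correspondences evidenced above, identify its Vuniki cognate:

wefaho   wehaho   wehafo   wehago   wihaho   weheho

wehaho

kazesig ~ kazeseg, bidaha ~ bezaha — Antunen i corresponds to Vuniki e after a consonant, before a consonant other than r, m, n, p, b, f, v.
tegowu ~ tehowu — Antunen g corresponds to Vuniki h between vowels (before a back vowel).
Applying these to Antunen 'wihago':
  wihago → wehago   (i→e after a consonant, before a consonant other than r, m, n, p, b, f, v)
  wehago → wehaho   (g→h between vowels (before a back vowel))
So the Vuniki cognate is 'wehaho'.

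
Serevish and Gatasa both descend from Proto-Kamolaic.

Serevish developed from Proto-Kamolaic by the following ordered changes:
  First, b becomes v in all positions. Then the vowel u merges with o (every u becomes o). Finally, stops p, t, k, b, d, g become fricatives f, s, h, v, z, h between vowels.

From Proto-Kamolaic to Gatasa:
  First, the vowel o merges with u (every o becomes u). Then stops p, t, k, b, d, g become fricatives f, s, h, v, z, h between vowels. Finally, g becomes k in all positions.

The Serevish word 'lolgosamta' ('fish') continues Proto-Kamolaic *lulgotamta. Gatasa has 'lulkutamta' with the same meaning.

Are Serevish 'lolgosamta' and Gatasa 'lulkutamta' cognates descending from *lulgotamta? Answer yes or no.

Derive the expected Gatasa reflex of *lulgotamta:
Gatasa: *lulgotamta > lulgutamta > lulgusamta > lulkusamta  (by vowel merger, intervocalic lenition, unconditioned shift)
The regular Gatasa reflex would be 'lulkusamta', but the attested form is 'lulkutamta'. The correspondence is irregular, so they are not cognates (the Gatasa form has a different source).

no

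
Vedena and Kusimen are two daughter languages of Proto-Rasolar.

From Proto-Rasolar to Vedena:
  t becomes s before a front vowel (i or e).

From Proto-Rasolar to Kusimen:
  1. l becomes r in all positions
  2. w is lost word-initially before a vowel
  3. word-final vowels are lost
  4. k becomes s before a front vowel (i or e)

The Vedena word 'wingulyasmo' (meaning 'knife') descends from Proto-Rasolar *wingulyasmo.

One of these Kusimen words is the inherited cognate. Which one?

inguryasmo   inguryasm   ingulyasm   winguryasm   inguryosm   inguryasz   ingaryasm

Kusimen: start from *wingulyasmo.
  rule 1 (unconditioned shift): wingulyasmo → winguryasmo
  rule 2 (glide loss): winguryasmo → inguryasmo
  rule 3 (apocope): inguryasmo → inguryasm
  rule 4: no change — inguryasm
  ⇒ Kusimen inguryasm

inguryasm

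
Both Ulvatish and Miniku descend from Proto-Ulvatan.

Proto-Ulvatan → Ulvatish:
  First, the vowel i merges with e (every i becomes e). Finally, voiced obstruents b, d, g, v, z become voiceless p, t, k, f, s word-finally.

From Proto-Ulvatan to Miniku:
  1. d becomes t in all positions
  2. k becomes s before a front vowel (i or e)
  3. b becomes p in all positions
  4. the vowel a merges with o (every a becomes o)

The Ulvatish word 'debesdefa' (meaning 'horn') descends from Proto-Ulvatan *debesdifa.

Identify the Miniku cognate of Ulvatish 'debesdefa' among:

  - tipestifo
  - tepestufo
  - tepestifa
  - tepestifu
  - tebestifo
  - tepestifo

Miniku: *debesdifa
  debesdifa → tebestifa   [unconditioned shift]
  tebestifa (rule 2 does not apply)
  tebestifa → tepestifa   [unconditioned shift]
  tepestifa → tepestifo   [vowel merger]
  giving Miniku tepestifo.
Among the options, 'tepestifo' alone shows every Miniku change applied in order.

tepestifo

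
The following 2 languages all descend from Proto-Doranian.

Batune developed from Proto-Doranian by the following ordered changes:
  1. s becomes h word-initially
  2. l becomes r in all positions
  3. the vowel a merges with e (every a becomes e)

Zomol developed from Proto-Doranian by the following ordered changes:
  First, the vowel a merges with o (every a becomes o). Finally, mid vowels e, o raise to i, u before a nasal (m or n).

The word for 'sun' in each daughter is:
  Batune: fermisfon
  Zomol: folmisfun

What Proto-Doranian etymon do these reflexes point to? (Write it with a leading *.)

Position 2: Batune has e, Zomol has o. Taking the neighbouring segments as reconstructed: Batune e could go back to *a or *e; Zomol o could go back to *a or *o — the one source consistent with every daughter is *a.
Position 3: Batune has r, Zomol has l. Zomol preserves l here (none of its changes turn any other segment into l), so the proto-segment is *l.
This points to *falmisfon. Verify forward in each daughter:
Batune: *falmisfon > farmisfon > fermisfon  (by unconditioned shift, vowel merger)
Zomol: *falmisfon
  falmisfon → folmisfon   [vowel merger]
  folmisfon → folmisfun   [pre-nasal raising]
  giving Zomol folmisfun.
Only *falmisfon yields all of Batune fermisfon, Zomol folmisfun.

*falmisfon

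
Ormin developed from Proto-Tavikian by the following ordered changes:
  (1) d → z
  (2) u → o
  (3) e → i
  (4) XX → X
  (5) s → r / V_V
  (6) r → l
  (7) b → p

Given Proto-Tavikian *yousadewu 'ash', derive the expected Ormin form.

Ormin: start from *yousadewu.
  rule 1 (unconditioned shift): yousadewu → yousazewu
  rule 2 (vowel merger): yousazewu → yoosazewo
  rule 3 (vowel merger): yoosazewo → yoosaziwo
  rule 4 (degemination): yoosaziwo → yosaziwo
  rule 5 (rhotacism): yosaziwo → yoraziwo
  rule 6 (unconditioned shift): yoraziwo → yolaziwo
  rule 7: no change — yolaziwo
  ⇒ Ormin yolaziwo

yolaziwo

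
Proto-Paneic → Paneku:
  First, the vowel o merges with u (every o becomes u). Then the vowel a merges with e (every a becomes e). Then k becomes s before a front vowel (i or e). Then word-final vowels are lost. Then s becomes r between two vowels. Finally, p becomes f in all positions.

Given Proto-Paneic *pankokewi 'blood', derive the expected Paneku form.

Paneku: *pankokewi
  pankokewi → pankukewi   [vowel merger]
  pankukewi → penkukewi   [vowel merger]
  penkukewi → penkusewi   [palatalisation]
  penkusewi → penkusew   [apocope]
  penkusew → penkurew   [rhotacism]
  penkurew → fenkurew   [unconditioned shift]
  giving Paneku fenkurew.

fenkurew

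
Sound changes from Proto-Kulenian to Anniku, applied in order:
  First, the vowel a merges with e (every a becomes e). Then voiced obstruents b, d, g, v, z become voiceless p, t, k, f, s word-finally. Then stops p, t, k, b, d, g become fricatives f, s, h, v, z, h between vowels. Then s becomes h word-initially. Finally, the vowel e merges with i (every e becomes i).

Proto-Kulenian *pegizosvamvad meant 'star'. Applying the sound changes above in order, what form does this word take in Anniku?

Anniku: *pegizosvamvad
  pegizosvamvad → pegizosvemved   [vowel merger]
  pegizosvemved → pegizosvemvet   [final devoicing]
  pegizosvemvet → pehizosvemvet   [intervocalic lenition]
  pehizosvemvet (rule 4 does not apply)
  pehizosvemvet → pihizosvimvit   [vowel merger]
  giving Anniku pihizosvimvit.

pihizosvimvit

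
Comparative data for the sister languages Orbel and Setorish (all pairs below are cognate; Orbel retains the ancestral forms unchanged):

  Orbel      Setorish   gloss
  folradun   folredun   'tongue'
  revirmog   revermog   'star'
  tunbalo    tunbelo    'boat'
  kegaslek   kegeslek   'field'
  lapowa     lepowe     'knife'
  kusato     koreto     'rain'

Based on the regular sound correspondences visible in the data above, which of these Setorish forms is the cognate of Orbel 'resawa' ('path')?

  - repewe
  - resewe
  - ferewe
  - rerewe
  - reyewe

rerewe

kusato ~ koreto — Orbel s corresponds to Setorish r between vowels (before a back vowel).
folradun ~ folredun, tunbalo ~ tunbelo — Orbel a corresponds to Setorish e after a consonant, before a consonant other than r, m, n, p, b, f, v.
lapowa ~ lepowe — Orbel a corresponds to Setorish e word-finally.
Applying these to Orbel 'resawa':
  resawa → rerawa   (s→r between vowels (before a back vowel))
  rerawa → rerewa   (a→e after a consonant, before a consonant other than r, m, n, p, b, f, v)
  rerewa → rerewe   (a→e word-finally)
So the Setorish cognate is 'rerewe'.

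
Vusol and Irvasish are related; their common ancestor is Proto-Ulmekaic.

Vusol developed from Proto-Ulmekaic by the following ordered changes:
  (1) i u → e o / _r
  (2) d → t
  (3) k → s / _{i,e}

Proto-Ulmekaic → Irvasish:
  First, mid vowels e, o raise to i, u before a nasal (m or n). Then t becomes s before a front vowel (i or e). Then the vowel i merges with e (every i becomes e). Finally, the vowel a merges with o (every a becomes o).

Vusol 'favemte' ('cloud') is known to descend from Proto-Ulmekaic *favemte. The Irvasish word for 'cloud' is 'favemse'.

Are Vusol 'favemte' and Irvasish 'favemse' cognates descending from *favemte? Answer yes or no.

Derive the expected Irvasish reflex of *favemte:
Irvasish: *favemte > favimte > favimse > favemse > fovemse  (by pre-nasal raising, palatalisation, vowel merger, vowel merger)
The regular Irvasish reflex would be 'fovemse', but the attested form is 'favemse'. The correspondence is irregular, so they are not cognates (the Irvasish form has a different source).

no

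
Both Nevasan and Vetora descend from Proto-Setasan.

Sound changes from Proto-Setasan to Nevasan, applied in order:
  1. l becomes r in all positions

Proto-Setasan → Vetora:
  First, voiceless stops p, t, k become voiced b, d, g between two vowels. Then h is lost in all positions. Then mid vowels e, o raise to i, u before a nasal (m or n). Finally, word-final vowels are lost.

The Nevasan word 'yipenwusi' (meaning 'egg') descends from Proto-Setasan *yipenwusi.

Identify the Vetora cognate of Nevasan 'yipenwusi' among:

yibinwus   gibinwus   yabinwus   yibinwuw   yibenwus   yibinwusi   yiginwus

Vetora: start from *yipenwusi.
  rule 1 (intervocalic voicing): yipenwusi → yibenwusi
  rule 2: no change — yibenwusi
  rule 3 (pre-nasal raising): yibenwusi → yibinwusi
  rule 4 (apocope): yibinwusi → yibinwus
  ⇒ Vetora yibinwus
Only 'yibinwus' matches the regular Vetora development of *yipenwusi.

yibinwus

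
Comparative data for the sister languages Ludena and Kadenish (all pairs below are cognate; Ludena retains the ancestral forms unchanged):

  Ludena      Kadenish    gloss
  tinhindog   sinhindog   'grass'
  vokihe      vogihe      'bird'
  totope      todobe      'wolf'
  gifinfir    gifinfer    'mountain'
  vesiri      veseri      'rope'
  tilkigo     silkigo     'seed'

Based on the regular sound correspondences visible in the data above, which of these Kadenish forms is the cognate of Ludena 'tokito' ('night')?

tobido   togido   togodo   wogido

vokihe ~ vogihe — Ludena k corresponds to Kadenish g between vowels (before a front vowel).
totope ~ todobe — Ludena t corresponds to Kadenish d between vowels (before a back vowel).
Applying these to Ludena 'tokito':
  tokito → togito   (k→g between vowels (before a front vowel))
  togito → togido   (t→d between vowels (before a back vowel))
So the Kadenish cognate is 'togido'.

togido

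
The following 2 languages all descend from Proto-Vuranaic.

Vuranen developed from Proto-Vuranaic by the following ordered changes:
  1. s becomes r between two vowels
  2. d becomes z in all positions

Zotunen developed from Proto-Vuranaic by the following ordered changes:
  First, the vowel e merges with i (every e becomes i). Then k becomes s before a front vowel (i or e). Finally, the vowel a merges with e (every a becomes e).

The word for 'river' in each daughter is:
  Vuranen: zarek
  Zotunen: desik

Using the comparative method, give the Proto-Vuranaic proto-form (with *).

*dasek

Position 3: Vuranen has r, Zotunen has s. Taking the neighbouring segments as reconstructed: Vuranen r could go back to *s or *r; Zotunen s could go back to *k or *s — the one source consistent with every daughter is *s.
Position 2: Vuranen has a, Zotunen has e. Vuranen preserves a here (none of its changes turn any other segment into a), so the proto-segment is *a.
Position 4: Vuranen has e, Zotunen has i. Vuranen preserves e here (none of its changes turn any other segment into e), so the proto-segment is *e.
Continuing position by position gives *dasek; check it forward:
Vuranen: *dasek > darek > zarek  (by rhotacism, unconditioned shift)
Zotunen: start from *dasek.
  rule 1 (vowel merger): dasek → dasik
  rule 2: no change — dasik
  rule 3 (vowel merger): dasik → desik
  ⇒ Zotunen desik
*dasek is the unique common source.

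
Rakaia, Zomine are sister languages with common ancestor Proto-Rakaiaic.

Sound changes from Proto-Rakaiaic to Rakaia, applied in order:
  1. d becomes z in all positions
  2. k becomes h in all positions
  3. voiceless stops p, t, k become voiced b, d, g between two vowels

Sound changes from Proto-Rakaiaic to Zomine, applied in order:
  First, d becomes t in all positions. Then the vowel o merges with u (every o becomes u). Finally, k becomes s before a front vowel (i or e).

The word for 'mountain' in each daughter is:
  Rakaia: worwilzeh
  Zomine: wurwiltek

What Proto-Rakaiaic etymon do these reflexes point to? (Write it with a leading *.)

*worwildek

Position 9: Rakaia has h, Zomine has k. Zomine preserves k here (none of its changes turn any other segment into k), so the proto-segment is *k.
Position 7: Rakaia has z, Zomine has t. Taking the neighbouring segments as reconstructed: Rakaia z could go back to *d or *z; Zomine t could go back to *t or *d — the one source consistent with every daughter is *d.
Continuing position by position gives *worwildek; check it forward:
Rakaia: *worwildek > worwilzek > worwilzeh  (by unconditioned shift, unconditioned shift)
Zomine: start from *worwildek.
  rule 1 (unconditioned shift): worwildek → worwiltek
  rule 2 (vowel merger): worwiltek → wurwiltek
  rule 3: no change — wurwiltek
  ⇒ Zomine wurwiltek
No other proto-form is consistent with every reflex, so the reconstruction is *worwildek.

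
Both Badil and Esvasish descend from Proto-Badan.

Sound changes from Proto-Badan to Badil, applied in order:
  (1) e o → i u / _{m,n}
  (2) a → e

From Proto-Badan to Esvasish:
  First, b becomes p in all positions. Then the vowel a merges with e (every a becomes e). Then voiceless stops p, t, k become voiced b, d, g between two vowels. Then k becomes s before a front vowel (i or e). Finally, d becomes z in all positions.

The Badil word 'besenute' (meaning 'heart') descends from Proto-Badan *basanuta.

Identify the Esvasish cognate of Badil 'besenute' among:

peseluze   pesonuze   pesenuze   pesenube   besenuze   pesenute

pesenuze

Esvasish: start from *basanuta.
  rule 1 (unconditioned shift): basanuta → pasanuta
  rule 2 (vowel merger): pasanuta → pesenute
  rule 3 (intervocalic voicing): pesenute → pesenude
  rule 4: no change — pesenude
  rule 5 (unconditioned shift): pesenude → pesenuze
  ⇒ Esvasish pesenuze
The other candidates each miss or misapply at least one Esvasish change.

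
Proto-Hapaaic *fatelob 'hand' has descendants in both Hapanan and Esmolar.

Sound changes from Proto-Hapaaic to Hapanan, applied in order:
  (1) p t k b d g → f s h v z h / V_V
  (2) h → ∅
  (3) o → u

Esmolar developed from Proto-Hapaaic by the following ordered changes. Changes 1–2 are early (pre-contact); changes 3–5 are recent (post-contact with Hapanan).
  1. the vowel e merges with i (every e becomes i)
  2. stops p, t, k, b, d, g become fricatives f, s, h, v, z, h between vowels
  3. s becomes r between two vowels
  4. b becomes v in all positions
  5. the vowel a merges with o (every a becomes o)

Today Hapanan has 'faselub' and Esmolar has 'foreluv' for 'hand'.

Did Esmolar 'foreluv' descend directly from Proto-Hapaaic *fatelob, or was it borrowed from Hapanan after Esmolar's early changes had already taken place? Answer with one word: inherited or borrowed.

If inherited, *fatelob would pass through all of Esmolar's changes:
Esmolar: *fatelob > fatilob > fasilob > farilob > farilov > forilov  (by vowel merger, intervocalic lenition, rhotacism, unconditioned shift, vowel merger)
If borrowed from Hapanan 'faselub' after the early changes, it would undergo only the recent ones:
  rule 3 (rhotacism): faselub → farelub
  rule 4 (unconditioned shift): farelub → fareluv
  rule 5 (vowel merger): fareluv → foreluv
  ⇒ as a loan: foreluv
Esmolar 'foreluv' matches the loan outcome 'foreluv', not the inherited 'forilov' — it skipped the early Esmolar changes, so it was borrowed from Hapanan.

borrowed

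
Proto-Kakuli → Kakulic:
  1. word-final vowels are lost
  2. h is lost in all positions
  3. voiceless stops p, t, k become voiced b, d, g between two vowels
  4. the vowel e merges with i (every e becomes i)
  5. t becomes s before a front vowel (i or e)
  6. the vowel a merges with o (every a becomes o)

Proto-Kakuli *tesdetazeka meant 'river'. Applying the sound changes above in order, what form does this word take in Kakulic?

Kakulic: *tesdetazeka
  tesdetazeka → tesdetazek   [apocope]
  tesdetazek (rule 2 does not apply)
  tesdetazek → tesdedazek   [intervocalic voicing]
  tesdedazek → tisdidazik   [vowel merger]
  tisdidazik → sisdidazik   [palatalisation]
  sisdidazik → sisdidozik   [vowel merger]
  giving Kakulic sisdidozik.

sisdidozik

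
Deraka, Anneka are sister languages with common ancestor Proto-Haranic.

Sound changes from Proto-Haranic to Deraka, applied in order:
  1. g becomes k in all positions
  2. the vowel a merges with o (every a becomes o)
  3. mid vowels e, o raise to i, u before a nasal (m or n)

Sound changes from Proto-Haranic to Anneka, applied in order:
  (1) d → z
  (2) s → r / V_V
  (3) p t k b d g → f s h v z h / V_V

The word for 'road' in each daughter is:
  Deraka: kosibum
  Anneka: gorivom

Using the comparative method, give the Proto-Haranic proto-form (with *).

*gosibom

Position 3: Deraka has s, Anneka has r. Deraka preserves s here (none of its changes turn any other segment into s), so the proto-segment is *s.
Position 1: Deraka has k, Anneka has g. Anneka preserves g here (none of its changes turn any other segment into g), so the proto-segment is *g.
Position 5: Deraka has b, Anneka has v. Deraka preserves b here (none of its changes turn any other segment into b), so the proto-segment is *b.
Verify the candidate proto-form against each daughter:
Deraka: *gosibom > kosibom > kosibum  (by unconditioned shift, pre-nasal raising)
Anneka: *gosibom > goribom > gorivom  (by rhotacism, intervocalic lenition)
*gosibom is the unique common source.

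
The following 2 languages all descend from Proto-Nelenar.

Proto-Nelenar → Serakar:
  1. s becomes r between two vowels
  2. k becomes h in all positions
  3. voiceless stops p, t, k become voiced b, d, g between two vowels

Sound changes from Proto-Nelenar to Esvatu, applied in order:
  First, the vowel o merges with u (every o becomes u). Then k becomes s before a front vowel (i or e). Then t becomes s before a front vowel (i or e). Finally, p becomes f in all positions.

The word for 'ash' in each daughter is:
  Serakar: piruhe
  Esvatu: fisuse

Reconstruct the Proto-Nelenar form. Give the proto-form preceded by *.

*pisuke

Position 1: Serakar has p, Esvatu has f. Serakar preserves p here (none of its changes turn any other segment into p), so the proto-segment is *p.
Position 5: Serakar has h, Esvatu has s. Taking the neighbouring segments as reconstructed: Serakar h could go back to *k or *h; Esvatu s could go back to *t or *k or *s — the one source consistent with every daughter is *k.
Continuing position by position gives *pisuke; check it forward:
Serakar: start from *pisuke.
  rule 1 (rhotacism): pisuke → piruke
  rule 2 (unconditioned shift): piruke → piruhe
  rule 3: no change — piruhe
  ⇒ Serakar piruhe
Esvatu: *pisuke
  pisuke (rule 1 does not apply)
  pisuke → pisuse   [palatalisation]
  pisuse (rule 3 does not apply)
  pisuse → fisuse   [unconditioned shift]
  giving Esvatu fisuse.
*pisuke is the unique common source.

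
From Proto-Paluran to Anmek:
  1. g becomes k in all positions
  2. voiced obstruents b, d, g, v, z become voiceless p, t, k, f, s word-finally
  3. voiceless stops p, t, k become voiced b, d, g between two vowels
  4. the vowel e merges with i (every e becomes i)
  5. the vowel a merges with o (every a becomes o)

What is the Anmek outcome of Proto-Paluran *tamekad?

Anmek: *tamekad > tamekat > tamegat > tamigat > tomigot  (by final devoicing, intervocalic voicing, vowel merger, vowel merger)

tomigot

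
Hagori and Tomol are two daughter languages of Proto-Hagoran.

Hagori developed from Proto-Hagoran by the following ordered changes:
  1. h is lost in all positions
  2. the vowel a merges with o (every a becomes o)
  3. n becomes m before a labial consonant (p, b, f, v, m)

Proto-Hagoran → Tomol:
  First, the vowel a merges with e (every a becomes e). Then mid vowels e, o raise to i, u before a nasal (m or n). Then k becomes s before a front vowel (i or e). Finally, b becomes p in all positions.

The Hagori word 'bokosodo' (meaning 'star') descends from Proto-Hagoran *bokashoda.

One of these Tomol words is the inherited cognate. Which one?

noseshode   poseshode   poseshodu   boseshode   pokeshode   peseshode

Tomol: start from *bokashoda.
  rule 1 (vowel merger): bokashoda → bokeshode
  rule 2: no change — bokeshode
  rule 3 (palatalisation): bokeshode → boseshode
  rule 4 (unconditioned shift): boseshode → poseshode
  ⇒ Tomol poseshode
Only 'poseshode' matches the regular Tomol development of *bokashoda.

poseshode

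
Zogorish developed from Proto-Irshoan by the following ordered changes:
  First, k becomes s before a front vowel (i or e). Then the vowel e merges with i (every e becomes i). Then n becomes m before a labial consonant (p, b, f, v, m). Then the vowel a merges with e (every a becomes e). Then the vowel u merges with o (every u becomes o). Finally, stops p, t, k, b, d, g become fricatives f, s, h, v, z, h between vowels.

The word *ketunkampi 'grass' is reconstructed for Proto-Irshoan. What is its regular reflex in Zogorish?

sisonkempi

Zogorish: start from *ketunkampi.
  rule 1 (palatalisation): ketunkampi → setunkampi
  rule 2 (vowel merger): setunkampi → situnkampi
  rule 3: no change — situnkampi
  rule 4 (vowel merger): situnkampi → situnkempi
  rule 5 (vowel merger): situnkempi → sitonkempi
  rule 6 (intervocalic lenition): sitonkempi → sisonkempi
  ⇒ Zogorish sisonkempi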